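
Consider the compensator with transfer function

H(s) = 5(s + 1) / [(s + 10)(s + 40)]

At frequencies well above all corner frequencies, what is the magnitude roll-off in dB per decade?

-20 dB/decade

Each pole contributes −20 dB/decade at high frequency; each zero contributes +20 dB/decade.
Net: 1 zero(s) − 2 pole(s) → -20 dB/decade.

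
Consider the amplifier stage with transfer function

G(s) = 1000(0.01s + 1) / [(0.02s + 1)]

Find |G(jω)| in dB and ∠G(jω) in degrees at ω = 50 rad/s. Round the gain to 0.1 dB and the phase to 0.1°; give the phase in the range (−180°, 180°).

58.0 dB, -18.4°

At ω = 50 rad/s:
zero (1 + j50·0.01) = 1 + j0.5 → |·| ≈ 1.118, ∠ ≈ 26.57°
pole (1 + j50·0.02) = 1 + j1 → |·| ≈ 1.4142, ∠ ≈ 45.00°
|G| = 1000 · 1.118 / (1.4142) ≈ 790.55
Gain = 20 log₁₀(790.55) ≈ 57.96 dB
∠G = (26.57°) − (45.00°) = -18.43°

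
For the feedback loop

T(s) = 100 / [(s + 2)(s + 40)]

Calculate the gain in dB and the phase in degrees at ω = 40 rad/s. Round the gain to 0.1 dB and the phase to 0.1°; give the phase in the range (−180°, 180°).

-27.1 dB, -132.1°

At s = jω = j40:
pole (s+2): 2 + j40 → |·| = √(2²+40²) = √1604 ≈ 40.05, ∠ = arctan(40/2) ≈ 87.14°
pole (s+40): 40 + j40 → |·| = √(40²+40²) = √3200 ≈ 56.569, ∠ = arctan(40/40) ≈ 45.00°
|T| = 100 / 2265.6 ≈ 0.044138
Gain = 20 log₁₀(0.044138) ≈ -27.10 dB
∠T = 0.00° − 132.14° = -132.14°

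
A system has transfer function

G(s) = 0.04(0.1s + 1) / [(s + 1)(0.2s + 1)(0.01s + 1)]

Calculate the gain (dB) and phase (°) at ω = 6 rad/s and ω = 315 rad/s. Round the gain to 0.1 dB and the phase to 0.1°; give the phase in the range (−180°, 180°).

At ω = 6 rad/s:
zero (1 + j6·0.1) = 1 + j0.6 → |·| ≈ 1.1662, ∠ ≈ 30.96°
pole (1 + j6·1) = 1 + j6 → |·| ≈ 6.0828, ∠ ≈ 80.54°
pole (1 + j6·0.2) = 1 + j1.2 → |·| ≈ 1.562, ∠ ≈ 50.19°
pole (1 + j6·0.01) = 1 + j0.06 → |·| ≈ 1.0018, ∠ ≈ 3.43°
|G| = 0.04 · 1.1662 / (6.0828 · 1.562 · 1.0018) ≈ 0.0049008
Gain = 20 log₁₀(0.0049008) ≈ -46.19 dB
∠G = (30.96°) − (80.54° + 50.19° + 3.43°) = -103.20°

At ω = 315 rad/s:
zero (1 + j315·0.1) = 1 + j31.5 → |·| ≈ 31.516, ∠ ≈ 88.18°
pole (1 + j315·1) = 1 + j315 → |·| ≈ 315, ∠ ≈ 89.82°
pole (1 + j315·0.2) = 1 + j63 → |·| ≈ 63.008, ∠ ≈ 89.09°
pole (1 + j315·0.01) = 1 + j3.15 → |·| ≈ 3.3049, ∠ ≈ 72.39°
|G| = 0.04 · 31.516 / (315 · 63.008 · 3.3049) ≈ 1.9219e-05
Gain = 20 log₁₀(1.9219e-05) ≈ -94.33 dB
∠G = (88.18°) − (89.82° + 89.09° + 72.39°) = -163.12°

ω = 6: -46.2 dB, -103.2°; ω = 315: -94.3 dB, -163.1°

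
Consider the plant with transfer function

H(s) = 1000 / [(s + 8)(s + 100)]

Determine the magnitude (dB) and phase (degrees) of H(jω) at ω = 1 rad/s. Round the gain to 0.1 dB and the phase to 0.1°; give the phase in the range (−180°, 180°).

1.9 dB, -7.7°

At s = jω = j1:
pole (s+8): 8 + j1 → |·| = √(8²+1²) = √65 ≈ 8.0623, ∠ = arctan(1/8) ≈ 7.13°
pole (s+100): 100 + j1 → |·| = √(100²+1²) = √10001 ≈ 100, ∠ = arctan(1/100) ≈ 0.57°
|H| = 1000 / 806.23 ≈ 1.2403
Gain = 20 log₁₀(1.2403) ≈ 1.87 dB
∠H = 0.00° − 7.70° = -7.70°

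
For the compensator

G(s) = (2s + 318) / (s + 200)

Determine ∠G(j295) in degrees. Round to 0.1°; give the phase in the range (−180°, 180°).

5.8°

Substitute s = j295:
Numerator: 2(j295) + 318 = 318 + j590
Denominator: (j295) + 200 = 200 + j295
|N| = √(318² + 590²) ≈ 670.24, ∠N ≈ 61.68°
|D| = √(200² + 295²) ≈ 356.41, ∠D ≈ 55.86°
∠G = 61.68° − 55.86° = 5.82°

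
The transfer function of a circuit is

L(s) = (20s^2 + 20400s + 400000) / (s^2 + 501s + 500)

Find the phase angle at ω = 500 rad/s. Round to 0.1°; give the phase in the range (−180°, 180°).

Substitute s = j500:
Numerator: 20(j500)^2 + 20400(j500) + 400000 = -4600000 + j10200000
Denominator: (j500)^2 + 501(j500) + 500 = -249500 + j250500
|N| = √(4600000² + 10200000²) ≈ 1.1189e+07, ∠N ≈ 114.27°
|D| = √(249500² + 250500²) ≈ 3.5355e+05, ∠D ≈ 134.89°
∠L = 114.27° − 134.89° = -20.62°

-20.6°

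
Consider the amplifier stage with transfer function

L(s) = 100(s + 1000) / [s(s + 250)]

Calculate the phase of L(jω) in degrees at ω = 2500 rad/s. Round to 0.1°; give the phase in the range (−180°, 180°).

At s = jω = j2500:
zero (s+1000): 1000 + j2500 → |·| = √(1000²+2500²) = √7250000 ≈ 2692.6, ∠ = arctan(2500/1000) ≈ 68.20°
pole (s+250): 250 + j2500 → |·| = √(250²+2500²) = √6312500 ≈ 2512.5, ∠ = arctan(2500/250) ≈ 84.29°
pole at origin: |s| = 2500, ∠ = 90.00° (in denominator)
∠L = 68.20° − 174.29° = -106.09°

-106.1°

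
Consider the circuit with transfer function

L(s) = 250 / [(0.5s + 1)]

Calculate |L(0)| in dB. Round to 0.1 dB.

48.0 dB

L(0) = 250 · 1 / 1 = 250
20 log₁₀(250) ≈ 47.96 dB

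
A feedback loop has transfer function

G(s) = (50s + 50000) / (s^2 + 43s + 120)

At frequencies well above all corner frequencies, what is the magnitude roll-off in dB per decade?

-20 dB/decade

Each pole contributes −20 dB/decade at high frequency; each zero contributes +20 dB/decade.
Net: 1 zero(s) − 2 pole(s) → -20 dB/decade.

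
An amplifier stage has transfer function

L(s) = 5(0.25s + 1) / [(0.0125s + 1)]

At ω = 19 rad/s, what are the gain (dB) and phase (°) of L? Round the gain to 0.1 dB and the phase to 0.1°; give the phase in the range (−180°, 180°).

27.5 dB, 64.8°

At ω = 19 rad/s:
zero (1 + j19·0.25) = 1 + j4.75 → |·| ≈ 4.8541, ∠ ≈ 78.11°
pole (1 + j19·0.0125) = 1 + j0.2375 → |·| ≈ 1.0278, ∠ ≈ 13.36°
|L| = 5 · 4.8541 / (1.0278) ≈ 23.614
Gain = 20 log₁₀(23.614) ≈ 27.46 dB
∠L = (78.11°) − (13.36°) = 64.75°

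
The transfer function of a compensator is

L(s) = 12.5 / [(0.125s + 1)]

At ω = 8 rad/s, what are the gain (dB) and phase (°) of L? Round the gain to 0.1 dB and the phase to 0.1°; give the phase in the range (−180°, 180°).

18.9 dB, -45.0°

At ω = 8 rad/s:
pole (1 + j8·0.125) = 1 + j1 → |·| ≈ 1.4142, ∠ ≈ 45.00°
|L| = 12.5 · 1 / (1.4142) ≈ 8.8389
Gain = 20 log₁₀(8.8389) ≈ 18.93 dB
∠L = (0°) − (45.00°) = -45.00°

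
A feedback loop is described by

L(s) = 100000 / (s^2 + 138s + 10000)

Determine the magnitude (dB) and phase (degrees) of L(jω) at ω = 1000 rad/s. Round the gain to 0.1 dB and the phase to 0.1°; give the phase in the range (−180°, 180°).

-20.0 dB, -172.1°

At s = jω = j1000:
quadratic: (j1000)² + 138·j1000 + 10000 = -990000 + j138000 → |·| ≈ 9.9957e+05, ∠ ≈ 172.06°
|L| = 100000 / 9.9957e+05 ≈ 0.10004
Gain = 20 log₁₀(0.10004) ≈ -20.00 dB
∠L = 0.00° − 172.06° = -172.06°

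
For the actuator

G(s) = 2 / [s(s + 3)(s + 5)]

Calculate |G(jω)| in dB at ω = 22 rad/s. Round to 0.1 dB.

-74.8 dB

At s = jω = j22:
pole (s+3): 3 + j22 → |·| = √(3²+22²) = √493 ≈ 22.204, ∠ = arctan(22/3) ≈ 82.23°
pole (s+5): 5 + j22 → |·| = √(5²+22²) = √509 ≈ 22.561, ∠ = arctan(22/5) ≈ 77.20°
pole at origin: |s| = 22, ∠ = 90.00° (in denominator)
|G| = 2 / 11021 ≈ 0.00018147
Gain = 20 log₁₀(0.00018147) ≈ -74.82 dB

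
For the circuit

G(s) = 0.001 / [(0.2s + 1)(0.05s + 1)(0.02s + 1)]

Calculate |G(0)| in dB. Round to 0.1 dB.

G(0) = 0.001 · 1 / 1 = 0.001
20 log₁₀(0.001) ≈ -60.00 dB

-60.0 dB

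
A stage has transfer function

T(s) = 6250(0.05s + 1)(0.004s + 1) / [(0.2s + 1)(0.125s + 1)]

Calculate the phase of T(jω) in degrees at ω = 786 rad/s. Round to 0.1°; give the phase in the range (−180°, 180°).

At ω = 786 rad/s:
zero (1 + j786·0.05) = 1 + j39.3 → |·| ≈ 39.313, ∠ ≈ 88.54°
zero (1 + j786·0.004) = 1 + j3.144 → |·| ≈ 3.2992, ∠ ≈ 72.36°
pole (1 + j786·0.2) = 1 + j157.2 → |·| ≈ 157.2, ∠ ≈ 89.64°
pole (1 + j786·0.125) = 1 + j98.25 → |·| ≈ 98.255, ∠ ≈ 89.42°
∠T = (88.54° + 72.36°) − (89.64° + 89.42°) = -18.16°

-18.2°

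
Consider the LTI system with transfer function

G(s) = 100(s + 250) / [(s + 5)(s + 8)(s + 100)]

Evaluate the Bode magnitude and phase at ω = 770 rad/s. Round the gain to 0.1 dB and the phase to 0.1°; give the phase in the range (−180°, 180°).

At s = jω = j770:
zero (s+250): 250 + j770 → |·| = √(250²+770²) = √655400 ≈ 809.57, ∠ = arctan(770/250) ≈ 72.01°
pole (s+5): 5 + j770 → |·| = √(5²+770²) = √592925 ≈ 770.02, ∠ = arctan(770/5) ≈ 89.63°
pole (s+8): 8 + j770 → |·| = √(8²+770²) = √592964 ≈ 770.04, ∠ = arctan(770/8) ≈ 89.40°
pole (s+100): 100 + j770 → |·| = √(100²+770²) = √602900 ≈ 776.47, ∠ = arctan(770/100) ≈ 82.60°
|G| = 100 · 809.57 / 4.604e+08 ≈ 0.00017584
Gain = 20 log₁₀(0.00017584) ≈ -75.10 dB
∠G = 72.01° − 261.63° = -189.62° ≡ 170.38° (principal value)

-75.1 dB, 170.4°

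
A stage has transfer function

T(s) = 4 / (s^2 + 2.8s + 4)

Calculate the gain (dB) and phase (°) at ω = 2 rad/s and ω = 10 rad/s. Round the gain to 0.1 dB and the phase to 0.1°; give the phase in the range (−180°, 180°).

At s = jω = j2:
quadratic: (j2)² + 2.8·j2 + 4 = 0 + j5.6 → |·| ≈ 5.6, ∠ ≈ 90.00°
|T| = 4 / 5.6 ≈ 0.71429
Gain = 20 log₁₀(0.71429) ≈ -2.92 dB
∠T = 0.00° − 90.00° = -90.00°

At s = jω = j10:
quadratic: (j10)² + 2.8·j10 + 4 = -96 + j28 → |·| ≈ 100, ∠ ≈ 163.74°
|T| = 4 / 100 ≈ 0.04
Gain = 20 log₁₀(0.04) ≈ -27.96 dB
∠T = 0.00° − 163.74° = -163.74°

ω = 2: -2.9 dB, -90.0°; ω = 10: -28.0 dB, -163.7°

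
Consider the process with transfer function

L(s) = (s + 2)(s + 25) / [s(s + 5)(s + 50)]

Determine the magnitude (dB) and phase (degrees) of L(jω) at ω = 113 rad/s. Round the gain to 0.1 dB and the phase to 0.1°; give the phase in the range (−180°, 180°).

At s = jω = j113:
zero (s+2): 2 + j113 → |·| = √(2²+113²) = √12773 ≈ 113.02, ∠ = arctan(113/2) ≈ 88.99°
zero (s+25): 25 + j113 → |·| = √(25²+113²) = √13394 ≈ 115.73, ∠ = arctan(113/25) ≈ 77.52°
pole (s+5): 5 + j113 → |·| = √(5²+113²) = √12794 ≈ 113.11, ∠ = arctan(113/5) ≈ 87.47°
pole (s+50): 50 + j113 → |·| = √(50²+113²) = √15269 ≈ 123.57, ∠ = arctan(113/50) ≈ 66.13°
pole at origin: |s| = 113, ∠ = 90.00° (in denominator)
|L| = 1 · 13080 / 1.5794e+06 ≈ 0.0082816
Gain = 20 log₁₀(0.0082816) ≈ -41.64 dB
∠L = 166.51° − 243.60° = -77.09°

-41.6 dB, -77.1°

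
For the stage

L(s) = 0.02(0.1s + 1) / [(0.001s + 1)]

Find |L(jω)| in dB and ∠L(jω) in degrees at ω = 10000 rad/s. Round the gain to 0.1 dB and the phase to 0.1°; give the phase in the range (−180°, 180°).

6.0 dB, 5.7°

At ω = 10000 rad/s:
zero (1 + j10000·0.1) = 1 + j1000 → |·| ≈ 1000, ∠ ≈ 89.94°
pole (1 + j10000·0.001) = 1 + j10 → |·| ≈ 10.05, ∠ ≈ 84.29°
|L| = 0.02 · 1000 / (10.05) ≈ 1.99
Gain = 20 log₁₀(1.99) ≈ 5.98 dB
∠L = (89.94°) − (84.29°) = 5.65°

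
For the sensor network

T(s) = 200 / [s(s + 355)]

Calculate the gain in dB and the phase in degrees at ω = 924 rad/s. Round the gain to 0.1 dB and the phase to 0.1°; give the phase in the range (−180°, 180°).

-73.2 dB, -159.0°

At s = jω = j924:
pole (s+355): 355 + j924 → |·| = √(355²+924²) = √979801 ≈ 989.85, ∠ = arctan(924/355) ≈ 68.98°
pole at origin: |s| = 924, ∠ = 90.00° (in denominator)
|T| = 200 / 9.1462e+05 ≈ 0.00021867
Gain = 20 log₁₀(0.00021867) ≈ -73.20 dB
∠T = 0.00° − 158.98° = -158.98°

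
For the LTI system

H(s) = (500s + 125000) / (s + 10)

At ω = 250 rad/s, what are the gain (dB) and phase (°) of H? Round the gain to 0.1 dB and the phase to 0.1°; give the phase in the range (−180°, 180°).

Substitute s = j250:
Numerator: 500(j250) + 125000 = 125000 + j125000
Denominator: (j250) + 10 = 10 + j250
|N| = √(125000² + 125000²) ≈ 1.7678e+05, ∠N ≈ 45.00°
|D| = √(10² + 250²) ≈ 250.2, ∠D ≈ 87.71°
|H| = 1.7678e+05 / 250.2 ≈ 706.55
Gain = 20 log₁₀(706.55) ≈ 56.98 dB
∠H = 45.00° − 87.71° = -42.71°

57.0 dB, -42.7°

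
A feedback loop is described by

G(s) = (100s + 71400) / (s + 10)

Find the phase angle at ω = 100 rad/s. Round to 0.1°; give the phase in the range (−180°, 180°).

Substitute s = j100:
Numerator: 100(j100) + 71400 = 71400 + j10000
Denominator: (j100) + 10 = 10 + j100
|N| = √(71400² + 10000²) ≈ 72097, ∠N ≈ 7.97°
|D| = √(10² + 100²) ≈ 100.5, ∠D ≈ 84.29°
∠G = 7.97° − 84.29° = -76.32°

-76.3°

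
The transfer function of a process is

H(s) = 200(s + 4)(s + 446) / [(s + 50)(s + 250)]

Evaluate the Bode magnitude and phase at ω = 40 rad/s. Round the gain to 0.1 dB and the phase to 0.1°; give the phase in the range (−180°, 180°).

46.9 dB, 41.7°

At s = jω = j40:
zero (s+4): 4 + j40 → |·| = √(4²+40²) = √1616 ≈ 40.2, ∠ = arctan(40/4) ≈ 84.29°
zero (s+446): 446 + j40 → |·| = √(446²+40²) = √200516 ≈ 447.79, ∠ = arctan(40/446) ≈ 5.12°
pole (s+50): 50 + j40 → |·| = √(50²+40²) = √4100 ≈ 64.031, ∠ = arctan(40/50) ≈ 38.66°
pole (s+250): 250 + j40 → |·| = √(250²+40²) = √64100 ≈ 253.18, ∠ = arctan(40/250) ≈ 9.09°
|H| = 200 · 18001 / 16211 ≈ 222.08
Gain = 20 log₁₀(222.08) ≈ 46.93 dB
∠H = 89.41° − 47.75° = 41.66°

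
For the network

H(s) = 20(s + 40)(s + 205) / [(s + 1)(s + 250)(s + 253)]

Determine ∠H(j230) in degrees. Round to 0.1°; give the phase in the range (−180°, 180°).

-46.2°

At s = jω = j230:
zero (s+40): 40 + j230 → |·| = √(40²+230²) = √54500 ≈ 233.45, ∠ = arctan(230/40) ≈ 80.13°
zero (s+205): 205 + j230 → |·| = √(205²+230²) = √94925 ≈ 308.1, ∠ = arctan(230/205) ≈ 48.29°
pole (s+1): 1 + j230 → |·| = √(1²+230²) = √52901 ≈ 230, ∠ = arctan(230/1) ≈ 89.75°
pole (s+250): 250 + j230 → |·| = √(250²+230²) = √115400 ≈ 339.71, ∠ = arctan(230/250) ≈ 42.61°
pole (s+253): 253 + j230 → |·| = √(253²+230²) = √116909 ≈ 341.92, ∠ = arctan(230/253) ≈ 42.27°
∠H = 128.42° − 174.63° = -46.21°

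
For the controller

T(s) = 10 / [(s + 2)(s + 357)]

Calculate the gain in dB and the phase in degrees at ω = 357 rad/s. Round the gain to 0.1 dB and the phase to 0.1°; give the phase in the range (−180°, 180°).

-85.1 dB, -134.7°

At s = jω = j357:
pole (s+2): 2 + j357 → |·| = √(2²+357²) = √127453 ≈ 357.01, ∠ = arctan(357/2) ≈ 89.68°
pole (s+357): 357 + j357 → |·| = √(357²+357²) = √254898 ≈ 504.87, ∠ = arctan(357/357) ≈ 45.00°
|T| = 10 / 1.8024e+05 ≈ 5.5482e-05
Gain = 20 log₁₀(5.5482e-05) ≈ -85.12 dB
∠T = 0.00° − 134.68° = -134.68°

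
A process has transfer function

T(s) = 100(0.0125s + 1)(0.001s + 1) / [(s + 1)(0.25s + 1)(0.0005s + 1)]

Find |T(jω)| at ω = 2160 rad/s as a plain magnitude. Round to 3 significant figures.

At ω = 2160 rad/s:
zero (1 + j2160·0.0125) = 1 + j27 → |·| ≈ 27.019, ∠ ≈ 87.88°
zero (1 + j2160·0.001) = 1 + j2.16 → |·| ≈ 2.3803, ∠ ≈ 65.16°
pole (1 + j2160·1) = 1 + j2160 → |·| ≈ 2160, ∠ ≈ 89.97°
pole (1 + j2160·0.25) = 1 + j540 → |·| ≈ 540, ∠ ≈ 89.89°
pole (1 + j2160·0.0005) = 1 + j1.08 → |·| ≈ 1.4719, ∠ ≈ 47.20°
|T| = 100 · 27.019 · 2.3803 / (2160 · 540 · 1.4719) ≈ 0.0037461

0.00375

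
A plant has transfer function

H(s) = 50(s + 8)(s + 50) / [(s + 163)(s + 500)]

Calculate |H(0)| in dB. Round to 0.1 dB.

-12.2 dB

H(0) = 50·8·50 / (163·500) ≈ 0.2454
20 log₁₀(0.2454) ≈ -12.20 dB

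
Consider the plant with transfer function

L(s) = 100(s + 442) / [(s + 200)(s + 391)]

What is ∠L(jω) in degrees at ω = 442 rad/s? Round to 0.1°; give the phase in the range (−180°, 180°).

-69.2°

At s = jω = j442:
zero (s+442): 442 + j442 → |·| = √(442²+442²) = √390728 ≈ 625.08, ∠ = arctan(442/442) ≈ 45.00°
pole (s+200): 200 + j442 → |·| = √(200²+442²) = √235364 ≈ 485.14, ∠ = arctan(442/200) ≈ 65.65°
pole (s+391): 391 + j442 → |·| = √(391²+442²) = √348245 ≈ 590.12, ∠ = arctan(442/391) ≈ 48.50°
∠L = 45.00° − 114.15° = -69.15°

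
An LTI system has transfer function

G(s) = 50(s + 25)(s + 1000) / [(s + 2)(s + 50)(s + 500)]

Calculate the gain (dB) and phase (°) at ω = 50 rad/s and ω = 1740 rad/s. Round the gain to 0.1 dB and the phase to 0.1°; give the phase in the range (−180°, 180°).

ω = 50: 3.9 dB, -72.1°; ω = 1740: -29.9 dB, -103.0°

At s = jω = j50:
zero (s+25): 25 + j50 → |·| = √(25²+50²) = √3125 ≈ 55.902, ∠ = arctan(50/25) ≈ 63.43°
zero (s+1000): 1000 + j50 → |·| = √(1000²+50²) = √1002500 ≈ 1001.2, ∠ = arctan(50/1000) ≈ 2.86°
pole (s+2): 2 + j50 → |·| = √(2²+50²) = √2504 ≈ 50.04, ∠ = arctan(50/2) ≈ 87.71°
pole (s+50): 50 + j50 → |·| = √(50²+50²) = √5000 ≈ 70.711, ∠ = arctan(50/50) ≈ 45.00°
pole (s+500): 500 + j50 → |·| = √(500²+50²) = √252500 ≈ 502.49, ∠ = arctan(50/500) ≈ 5.71°
|G| = 50 · 55969 / 1.778e+06 ≈ 1.5739
Gain = 20 log₁₀(1.5739) ≈ 3.94 dB
∠G = 66.29° − 138.42° = -72.13°

At s = jω = j1740:
zero (s+25): 25 + j1740 → |·| = √(25²+1740²) = √3028225 ≈ 1740.2, ∠ = arctan(1740/25) ≈ 89.18°
zero (s+1000): 1000 + j1740 → |·| = √(1000²+1740²) = √4027600 ≈ 2006.9, ∠ = arctan(1740/1000) ≈ 60.11°
pole (s+2): 2 + j1740 → |·| = √(2²+1740²) = √3027604 ≈ 1740, ∠ = arctan(1740/2) ≈ 89.93°
pole (s+50): 50 + j1740 → |·| = √(50²+1740²) = √3030100 ≈ 1740.7, ∠ = arctan(1740/50) ≈ 88.35°
pole (s+500): 500 + j1740 → |·| = √(500²+1740²) = √3277600 ≈ 1810.4, ∠ = arctan(1740/500) ≈ 73.97°
|G| = 50 · 3.4924e+06 / 5.4834e+09 ≈ 0.031845
Gain = 20 log₁₀(0.031845) ≈ -29.94 dB
∠G = 149.29° − 252.25° = -102.96°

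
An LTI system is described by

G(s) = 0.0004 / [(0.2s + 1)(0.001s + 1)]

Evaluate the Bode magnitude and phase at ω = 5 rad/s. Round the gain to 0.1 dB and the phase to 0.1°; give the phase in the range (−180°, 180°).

-71.0 dB, -45.3°

At ω = 5 rad/s:
pole (1 + j5·0.2) = 1 + j1 → |·| ≈ 1.4142, ∠ ≈ 45.00°
pole (1 + j5·0.001) = 1 + j0.005 → |·| ≈ 1, ∠ ≈ 0.29°
|G| = 0.0004 · 1 / (1.4142 · 1) ≈ 0.00028285
Gain = 20 log₁₀(0.00028285) ≈ -70.97 dB
∠G = (0°) − (45.00° + 0.29°) = -45.29°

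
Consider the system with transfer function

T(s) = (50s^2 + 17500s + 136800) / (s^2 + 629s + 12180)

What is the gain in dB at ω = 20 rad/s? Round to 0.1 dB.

Substitute s = j20:
Numerator: 50(j20)^2 + 17500(j20) + 136800 = 116800 + j350000
Denominator: (j20)^2 + 629(j20) + 12180 = 11780 + j12580
|N| = √(116800² + 350000²) ≈ 3.6897e+05, ∠N ≈ 71.55°
|D| = √(11780² + 12580²) ≈ 17234, ∠D ≈ 46.88°
|T| = 3.6897e+05 / 17234 ≈ 21.409
Gain = 20 log₁₀(21.409) ≈ 26.61 dB

26.6 dB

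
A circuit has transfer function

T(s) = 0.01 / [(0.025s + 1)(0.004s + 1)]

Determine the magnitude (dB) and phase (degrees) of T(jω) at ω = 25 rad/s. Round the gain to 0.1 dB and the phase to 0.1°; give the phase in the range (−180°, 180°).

At ω = 25 rad/s:
pole (1 + j25·0.025) = 1 + j0.625 → |·| ≈ 1.1792, ∠ ≈ 32.01°
pole (1 + j25·0.004) = 1 + j0.1 → |·| ≈ 1.005, ∠ ≈ 5.71°
|T| = 0.01 · 1 / (1.1792 · 1.005) ≈ 0.0084381
Gain = 20 log₁₀(0.0084381) ≈ -41.48 dB
∠T = (0°) − (32.01° + 5.71°) = -37.72°

-41.5 dB, -37.7°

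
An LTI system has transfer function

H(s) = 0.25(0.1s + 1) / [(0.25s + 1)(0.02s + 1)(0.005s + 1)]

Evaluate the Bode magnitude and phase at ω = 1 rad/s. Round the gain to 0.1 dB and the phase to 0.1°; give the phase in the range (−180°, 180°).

-12.3 dB, -9.8°

At ω = 1 rad/s:
zero (1 + j1·0.1) = 1 + j0.1 → |·| ≈ 1.005, ∠ ≈ 5.71°
pole (1 + j1·0.25) = 1 + j0.25 → |·| ≈ 1.0308, ∠ ≈ 14.04°
pole (1 + j1·0.02) = 1 + j0.02 → |·| ≈ 1.0002, ∠ ≈ 1.15°
pole (1 + j1·0.005) = 1 + j0.005 → |·| ≈ 1, ∠ ≈ 0.29°
|H| = 0.25 · 1.005 / (1.0308 · 1.0002 · 1) ≈ 0.24369
Gain = 20 log₁₀(0.24369) ≈ -12.26 dB
∠H = (5.71°) − (14.04° + 1.15° + 0.29°) = -9.77°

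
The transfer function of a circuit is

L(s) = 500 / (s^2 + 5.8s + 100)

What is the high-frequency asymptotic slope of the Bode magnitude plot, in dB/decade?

-40 dB/decade

Each pole contributes −20 dB/decade at high frequency; each zero contributes +20 dB/decade.
Net: 0 zero(s) − 2 pole(s) → -40 dB/decade.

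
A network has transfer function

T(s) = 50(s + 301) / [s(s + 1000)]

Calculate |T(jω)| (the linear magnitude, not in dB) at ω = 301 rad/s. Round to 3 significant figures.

At s = jω = j301:
zero (s+301): 301 + j301 → |·| = √(301²+301²) = √181202 ≈ 425.68, ∠ = arctan(301/301) ≈ 45.00°
pole (s+1000): 1000 + j301 → |·| = √(1000²+301²) = √1090601 ≈ 1044.3, ∠ = arctan(301/1000) ≈ 16.75°
pole at origin: |s| = 301, ∠ = 90.00° (in denominator)
|T| = 50 · 425.68 / 3.1433e+05 ≈ 0.067712

0.0677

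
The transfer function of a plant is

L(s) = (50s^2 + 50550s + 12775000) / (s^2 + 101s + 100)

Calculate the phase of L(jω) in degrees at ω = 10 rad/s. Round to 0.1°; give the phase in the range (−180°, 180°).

-87.7°

Substitute s = j10:
Numerator: 50(j10)^2 + 50550(j10) + 12775000 = 12770000 + j505500
Denominator: (j10)^2 + 101(j10) + 100 = 0 + j1010
|N| = √(12770000² + 505500²) ≈ 1.278e+07, ∠N ≈ 2.27°
|D| = √(0² + 1010²) ≈ 1010, ∠D ≈ 90.00°
∠L = 2.27° − 90.00° = -87.73°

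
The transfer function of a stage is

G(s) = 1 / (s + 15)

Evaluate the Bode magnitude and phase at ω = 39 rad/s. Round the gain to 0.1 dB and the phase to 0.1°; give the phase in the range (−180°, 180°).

-32.4 dB, -69.0°

Substitute s = j39:
Numerator: 1 = 1 + j0
Denominator: (j39) + 15 = 15 + j39
|N| = √(1² + 0²) ≈ 1, ∠N ≈ 0.00°
|D| = √(15² + 39²) ≈ 41.785, ∠D ≈ 68.96°
|G| = 1 / 41.785 ≈ 0.023932
Gain = 20 log₁₀(0.023932) ≈ -32.42 dB
∠G = 0.00° − 68.96° = -68.96°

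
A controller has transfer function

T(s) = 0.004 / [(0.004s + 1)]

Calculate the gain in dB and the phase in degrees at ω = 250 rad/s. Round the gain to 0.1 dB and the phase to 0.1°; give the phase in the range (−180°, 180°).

-51.0 dB, -45.0°

At ω = 250 rad/s:
pole (1 + j250·0.004) = 1 + j1 → |·| ≈ 1.4142, ∠ ≈ 45.00°
|T| = 0.004 · 1 / (1.4142) ≈ 0.0028285
Gain = 20 log₁₀(0.0028285) ≈ -50.97 dB
∠T = (0°) − (45.00°) = -45.00°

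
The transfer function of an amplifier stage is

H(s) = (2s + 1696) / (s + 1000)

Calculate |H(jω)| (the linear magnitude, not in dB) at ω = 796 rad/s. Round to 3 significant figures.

Substitute s = j796:
Numerator: 2(j796) + 1696 = 1696 + j1592
Denominator: (j796) + 1000 = 1000 + j796
|N| = √(1696² + 1592²) ≈ 2326.1, ∠N ≈ 43.19°
|D| = √(1000² + 796²) ≈ 1278.1, ∠D ≈ 38.52°
|H| = 2326.1 / 1278.1 ≈ 1.82

1.82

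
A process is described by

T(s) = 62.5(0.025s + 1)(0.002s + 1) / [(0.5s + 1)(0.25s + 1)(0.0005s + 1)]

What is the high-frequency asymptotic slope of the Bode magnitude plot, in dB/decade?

Each pole contributes −20 dB/decade at high frequency; each zero contributes +20 dB/decade.
Net: 2 zero(s) − 3 pole(s) → -20 dB/decade.

-20 dB/decade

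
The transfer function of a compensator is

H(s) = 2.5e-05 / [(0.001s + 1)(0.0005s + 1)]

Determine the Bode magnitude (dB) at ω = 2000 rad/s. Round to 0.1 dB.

-102.0 dB

At ω = 2000 rad/s:
pole (1 + j2000·0.001) = 1 + j2 → |·| ≈ 2.2361, ∠ ≈ 63.43°
pole (1 + j2000·0.0005) = 1 + j1 → |·| ≈ 1.4142, ∠ ≈ 45.00°
|H| = 2.5e-05 · 1 / (2.2361 · 1.4142) ≈ 7.9057e-06
Gain = 20 log₁₀(7.9057e-06) ≈ -102.04 dB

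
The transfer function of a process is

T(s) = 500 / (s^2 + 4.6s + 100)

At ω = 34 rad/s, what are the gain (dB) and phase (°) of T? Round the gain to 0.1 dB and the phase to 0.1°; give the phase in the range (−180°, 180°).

At s = jω = j34:
quadratic: (j34)² + 4.6·j34 + 100 = -1056 + j156.4 → |·| ≈ 1067.5, ∠ ≈ 171.58°
|T| = 500 / 1067.5 ≈ 0.46838
Gain = 20 log₁₀(0.46838) ≈ -6.59 dB
∠T = 0.00° − 171.58° = -171.58°

-6.6 dB, -171.6°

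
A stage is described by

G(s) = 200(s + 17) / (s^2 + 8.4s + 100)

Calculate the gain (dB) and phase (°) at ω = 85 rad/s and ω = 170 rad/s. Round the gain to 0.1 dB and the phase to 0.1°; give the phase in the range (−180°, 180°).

At s = jω = j85:
zero (s+17): 17 + j85 → |·| = √(17²+85²) = √7514 ≈ 86.683, ∠ = arctan(85/17) ≈ 78.69°
quadratic: (j85)² + 8.4·j85 + 100 = -7125 + j714 → |·| ≈ 7160.7, ∠ ≈ 174.28°
|G| = 200 · 86.683 / 7160.7 ≈ 2.4211
Gain = 20 log₁₀(2.4211) ≈ 7.68 dB
∠G = 78.69° − 174.28° = -95.59°

At s = jω = j170:
zero (s+17): 17 + j170 → |·| = √(17²+170²) = √29189 ≈ 170.85, ∠ = arctan(170/17) ≈ 84.29°
quadratic: (j170)² + 8.4·j170 + 100 = -28800 + j1428 → |·| ≈ 28835, ∠ ≈ 177.16°
|G| = 200 · 170.85 / 28835 ≈ 1.185
Gain = 20 log₁₀(1.185) ≈ 1.47 dB
∠G = 84.29° − 177.16° = -92.87°

ω = 85: 7.7 dB, -95.6°; ω = 170: 1.5 dB, -92.9°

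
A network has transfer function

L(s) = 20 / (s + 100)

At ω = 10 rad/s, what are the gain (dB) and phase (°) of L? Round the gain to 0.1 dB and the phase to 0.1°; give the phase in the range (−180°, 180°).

Substitute s = j10:
Numerator: 20 = 20 + j0
Denominator: (j10) + 100 = 100 + j10
|N| = √(20² + 0²) ≈ 20, ∠N ≈ 0.00°
|D| = √(100² + 10²) ≈ 100.5, ∠D ≈ 5.71°
|L| = 20 / 100.5 ≈ 0.199
Gain = 20 log₁₀(0.199) ≈ -14.02 dB
∠L = 0.00° − 5.71° = -5.71°

-14.0 dB, -5.7°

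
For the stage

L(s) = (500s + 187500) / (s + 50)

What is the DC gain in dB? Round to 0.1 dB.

L(0) = 187500 / 50 = 3750
20 log₁₀(3750) ≈ 71.48 dB

71.5 dB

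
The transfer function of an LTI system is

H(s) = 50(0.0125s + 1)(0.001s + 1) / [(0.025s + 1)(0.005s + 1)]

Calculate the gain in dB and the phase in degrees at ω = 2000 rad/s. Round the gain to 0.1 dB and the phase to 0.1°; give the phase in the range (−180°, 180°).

At ω = 2000 rad/s:
zero (1 + j2000·0.0125) = 1 + j25 → |·| ≈ 25.02, ∠ ≈ 87.71°
zero (1 + j2000·0.001) = 1 + j2 → |·| ≈ 2.2361, ∠ ≈ 63.43°
pole (1 + j2000·0.025) = 1 + j50 → |·| ≈ 50.01, ∠ ≈ 88.85°
pole (1 + j2000·0.005) = 1 + j10 → |·| ≈ 10.05, ∠ ≈ 84.29°
|H| = 50 · 25.02 · 2.2361 / (50.01 · 10.05) ≈ 5.5658
Gain = 20 log₁₀(5.5658) ≈ 14.91 dB
∠H = (87.71° + 63.43°) − (88.85° + 84.29°) = -22.00°

14.9 dB, -22.0°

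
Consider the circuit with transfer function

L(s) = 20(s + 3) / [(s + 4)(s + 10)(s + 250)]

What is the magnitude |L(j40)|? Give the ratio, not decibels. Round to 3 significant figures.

At s = jω = j40:
zero (s+3): 3 + j40 → |·| = √(3²+40²) = √1609 ≈ 40.112, ∠ = arctan(40/3) ≈ 85.71°
pole (s+4): 4 + j40 → |·| = √(4²+40²) = √1616 ≈ 40.2, ∠ = arctan(40/4) ≈ 84.29°
pole (s+10): 10 + j40 → |·| = √(10²+40²) = √1700 ≈ 41.231, ∠ = arctan(40/10) ≈ 75.96°
pole (s+250): 250 + j40 → |·| = √(250²+40²) = √64100 ≈ 253.18, ∠ = arctan(40/250) ≈ 9.09°
|L| = 20 · 40.112 / 4.1964e+05 ≈ 0.0019117

0.00191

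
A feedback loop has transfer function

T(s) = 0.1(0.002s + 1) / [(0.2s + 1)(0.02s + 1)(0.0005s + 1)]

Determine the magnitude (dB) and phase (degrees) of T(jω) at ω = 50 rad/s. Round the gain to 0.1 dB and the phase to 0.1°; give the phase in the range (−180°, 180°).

At ω = 50 rad/s:
zero (1 + j50·0.002) = 1 + j0.1 → |·| ≈ 1.005, ∠ ≈ 5.71°
pole (1 + j50·0.2) = 1 + j10 → |·| ≈ 10.05, ∠ ≈ 84.29°
pole (1 + j50·0.02) = 1 + j1 → |·| ≈ 1.4142, ∠ ≈ 45.00°
pole (1 + j50·0.0005) = 1 + j0.025 → |·| ≈ 1.0003, ∠ ≈ 1.43°
|T| = 0.1 · 1.005 / (10.05 · 1.4142 · 1.0003) ≈ 0.007069
Gain = 20 log₁₀(0.007069) ≈ -43.01 dB
∠T = (5.71°) − (84.29° + 45.00° + 1.43°) = -125.01°

-43.0 dB, -125.0°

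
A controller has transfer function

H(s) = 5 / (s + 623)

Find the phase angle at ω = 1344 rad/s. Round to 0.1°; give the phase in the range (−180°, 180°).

-65.1°

At s = jω = j1344:
pole (s+623): 623 + j1344 → |·| = √(623²+1344²) = √2194465 ≈ 1481.4, ∠ = arctan(1344/623) ≈ 65.13°
∠H = 0.00° − 65.13° = -65.13°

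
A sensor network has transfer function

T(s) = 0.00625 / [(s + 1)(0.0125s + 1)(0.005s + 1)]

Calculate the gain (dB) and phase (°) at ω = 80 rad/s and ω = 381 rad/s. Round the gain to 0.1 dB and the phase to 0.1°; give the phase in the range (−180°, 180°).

At ω = 80 rad/s:
pole (1 + j80·1) = 1 + j80 → |·| ≈ 80.006, ∠ ≈ 89.28°
pole (1 + j80·0.0125) = 1 + j1 → |·| ≈ 1.4142, ∠ ≈ 45.00°
pole (1 + j80·0.005) = 1 + j0.4 → |·| ≈ 1.077, ∠ ≈ 21.80°
|T| = 0.00625 · 1 / (80.006 · 1.4142 · 1.077) ≈ 5.129e-05
Gain = 20 log₁₀(5.129e-05) ≈ -85.80 dB
∠T = (0°) − (89.28° + 45.00° + 21.80°) = -156.08°

At ω = 381 rad/s:
pole (1 + j381·1) = 1 + j381 → |·| ≈ 381, ∠ ≈ 89.85°
pole (1 + j381·0.0125) = 1 + j4.7625 → |·| ≈ 4.8664, ∠ ≈ 78.14°
pole (1 + j381·0.005) = 1 + j1.905 → |·| ≈ 2.1515, ∠ ≈ 62.30°
|T| = 0.00625 · 1 / (381 · 4.8664 · 2.1515) ≈ 1.5668e-06
Gain = 20 log₁₀(1.5668e-06) ≈ -116.10 dB
∠T = (0°) − (89.85° + 78.14° + 62.30°) = -230.29° ≡ 129.71° (principal value)

ω = 80: -85.8 dB, -156.1°; ω = 381: -116.1 dB, 129.7°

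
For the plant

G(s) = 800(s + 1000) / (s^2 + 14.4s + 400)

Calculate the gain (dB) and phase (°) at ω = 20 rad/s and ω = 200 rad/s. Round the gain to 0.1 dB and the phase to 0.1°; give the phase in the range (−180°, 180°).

ω = 20: 68.9 dB, -88.9°; ω = 200: 26.3 dB, -164.5°

At s = jω = j20:
zero (s+1000): 1000 + j20 → |·| = √(1000²+20²) = √1000400 ≈ 1000.2, ∠ = arctan(20/1000) ≈ 1.15°
quadratic: (j20)² + 14.4·j20 + 400 = 0 + j288 → |·| ≈ 288, ∠ ≈ 90.00°
|G| = 800 · 1000.2 / 288 ≈ 2778.3
Gain = 20 log₁₀(2778.3) ≈ 68.88 dB
∠G = 1.15° − 90.00° = -88.85°

At s = jω = j200:
zero (s+1000): 1000 + j200 → |·| = √(1000²+200²) = √1040000 ≈ 1019.8, ∠ = arctan(200/1000) ≈ 11.31°
quadratic: (j200)² + 14.4·j200 + 400 = -39600 + j2880 → |·| ≈ 39705, ∠ ≈ 175.84°
|G| = 800 · 1019.8 / 39705 ≈ 20.548
Gain = 20 log₁₀(20.548) ≈ 26.26 dB
∠G = 11.31° − 175.84° = -164.53°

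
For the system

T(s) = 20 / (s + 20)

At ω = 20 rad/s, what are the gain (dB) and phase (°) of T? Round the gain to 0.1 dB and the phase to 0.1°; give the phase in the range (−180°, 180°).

-3.0 dB, -45.0°

Substitute s = j20:
Numerator: 20 = 20 + j0
Denominator: (j20) + 20 = 20 + j20
|N| = √(20² + 0²) ≈ 20, ∠N ≈ 0.00°
|D| = √(20² + 20²) ≈ 28.284, ∠D ≈ 45.00°
|T| = 20 / 28.284 ≈ 0.70711
Gain = 20 log₁₀(0.70711) ≈ -3.01 dB
∠T = 0.00° − 45.00° = -45.00°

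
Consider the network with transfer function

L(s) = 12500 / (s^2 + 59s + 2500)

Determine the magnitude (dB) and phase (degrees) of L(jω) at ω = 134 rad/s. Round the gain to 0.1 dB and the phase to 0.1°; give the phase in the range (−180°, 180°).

At s = jω = j134:
quadratic: (j134)² + 59·j134 + 2500 = -15456 + j7906 → |·| ≈ 17361, ∠ ≈ 152.91°
|L| = 12500 / 17361 ≈ 0.72
Gain = 20 log₁₀(0.72) ≈ -2.85 dB
∠L = 0.00° − 152.91° = -152.91°

-2.9 dB, -152.9°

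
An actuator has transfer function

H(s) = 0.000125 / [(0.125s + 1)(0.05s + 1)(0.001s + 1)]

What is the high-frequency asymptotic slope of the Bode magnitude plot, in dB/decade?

-60 dB/decade

Each pole contributes −20 dB/decade at high frequency; each zero contributes +20 dB/decade.
Net: 0 zero(s) − 3 pole(s) → -60 dB/decade.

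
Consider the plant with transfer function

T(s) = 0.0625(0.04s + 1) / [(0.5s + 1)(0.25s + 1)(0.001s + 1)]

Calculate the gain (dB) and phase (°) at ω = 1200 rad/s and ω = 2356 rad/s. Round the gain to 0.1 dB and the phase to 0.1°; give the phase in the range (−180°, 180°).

ω = 1200: -99.4 dB, -141.1°; ω = 2356: -109.6 dB, -157.5°

At ω = 1200 rad/s:
zero (1 + j1200·0.04) = 1 + j48 → |·| ≈ 48.01, ∠ ≈ 88.81°
pole (1 + j1200·0.5) = 1 + j600 → |·| ≈ 600, ∠ ≈ 89.90°
pole (1 + j1200·0.25) = 1 + j300 → |·| ≈ 300, ∠ ≈ 89.81°
pole (1 + j1200·0.001) = 1 + j1.2 → |·| ≈ 1.562, ∠ ≈ 50.19°
|T| = 0.0625 · 48.01 / (600 · 300 · 1.562) ≈ 1.0672e-05
Gain = 20 log₁₀(1.0672e-05) ≈ -99.44 dB
∠T = (88.81°) − (89.90° + 89.81° + 50.19°) = -141.09°

At ω = 2356 rad/s:
zero (1 + j2356·0.04) = 1 + j94.24 → |·| ≈ 94.245, ∠ ≈ 89.39°
pole (1 + j2356·0.5) = 1 + j1178 → |·| ≈ 1178, ∠ ≈ 89.95°
pole (1 + j2356·0.25) = 1 + j589 → |·| ≈ 589, ∠ ≈ 89.90°
pole (1 + j2356·0.001) = 1 + j2.356 → |·| ≈ 2.5594, ∠ ≈ 67.00°
|T| = 0.0625 · 94.245 / (1178 · 589 · 2.5594) ≈ 3.317e-06
Gain = 20 log₁₀(3.317e-06) ≈ -109.59 dB
∠T = (89.39°) − (89.95° + 89.90° + 67.00°) = -157.46°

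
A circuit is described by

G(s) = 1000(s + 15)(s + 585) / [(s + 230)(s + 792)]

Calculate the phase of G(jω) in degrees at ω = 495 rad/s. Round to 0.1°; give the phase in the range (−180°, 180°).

31.4°

At s = jω = j495:
zero (s+15): 15 + j495 → |·| = √(15²+495²) = √245250 ≈ 495.23, ∠ = arctan(495/15) ≈ 88.26°
zero (s+585): 585 + j495 → |·| = √(585²+495²) = √587250 ≈ 766.32, ∠ = arctan(495/585) ≈ 40.24°
pole (s+230): 230 + j495 → |·| = √(230²+495²) = √297925 ≈ 545.83, ∠ = arctan(495/230) ≈ 65.08°
pole (s+792): 792 + j495 → |·| = √(792²+495²) = √872289 ≈ 933.96, ∠ = arctan(495/792) ≈ 32.01°
∠G = 128.50° − 97.09° = 31.41°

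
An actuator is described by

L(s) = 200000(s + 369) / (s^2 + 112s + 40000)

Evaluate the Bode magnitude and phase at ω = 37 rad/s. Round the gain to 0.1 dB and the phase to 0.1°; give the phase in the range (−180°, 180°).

65.6 dB, -0.4°

At s = jω = j37:
zero (s+369): 369 + j37 → |·| = √(369²+37²) = √137530 ≈ 370.85, ∠ = arctan(37/369) ≈ 5.73°
quadratic: (j37)² + 112·j37 + 40000 = 38631 + j4144 → |·| ≈ 38853, ∠ ≈ 6.12°
|L| = 200000 · 370.85 / 38853 ≈ 1909
Gain = 20 log₁₀(1909) ≈ 65.62 dB
∠L = 5.73° − 6.12° = -0.39°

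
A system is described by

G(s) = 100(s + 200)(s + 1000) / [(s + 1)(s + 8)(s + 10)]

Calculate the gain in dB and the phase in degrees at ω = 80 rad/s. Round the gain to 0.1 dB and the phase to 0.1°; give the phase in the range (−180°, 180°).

At s = jω = j80:
zero (s+200): 200 + j80 → |·| = √(200²+80²) = √46400 ≈ 215.41, ∠ = arctan(80/200) ≈ 21.80°
zero (s+1000): 1000 + j80 → |·| = √(1000²+80²) = √1006400 ≈ 1003.2, ∠ = arctan(80/1000) ≈ 4.57°
pole (s+1): 1 + j80 → |·| = √(1²+80²) = √6401 ≈ 80.006, ∠ = arctan(80/1) ≈ 89.28°
pole (s+8): 8 + j80 → |·| = √(8²+80²) = √6464 ≈ 80.399, ∠ = arctan(80/8) ≈ 84.29°
pole (s+10): 10 + j80 → |·| = √(10²+80²) = √6500 ≈ 80.623, ∠ = arctan(80/10) ≈ 82.87°
|G| = 100 · 2.161e+05 / 5.186e+05 ≈ 41.67
Gain = 20 log₁₀(41.67) ≈ 32.40 dB
∠G = 26.37° − 256.44° = -230.07° ≡ 129.93° (principal value)

32.4 dB, 129.9°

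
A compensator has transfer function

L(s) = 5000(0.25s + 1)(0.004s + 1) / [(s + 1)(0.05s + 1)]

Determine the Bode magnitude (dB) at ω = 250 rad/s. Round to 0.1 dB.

At ω = 250 rad/s:
zero (1 + j250·0.25) = 1 + j62.5 → |·| ≈ 62.508, ∠ ≈ 89.08°
zero (1 + j250·0.004) = 1 + j1 → |·| ≈ 1.4142, ∠ ≈ 45.00°
pole (1 + j250·1) = 1 + j250 → |·| ≈ 250, ∠ ≈ 89.77°
pole (1 + j250·0.05) = 1 + j12.5 → |·| ≈ 12.54, ∠ ≈ 85.43°
|L| = 5000 · 62.508 · 1.4142 / (250 · 12.54) ≈ 140.99
Gain = 20 log₁₀(140.99) ≈ 42.98 dB

43.0 dB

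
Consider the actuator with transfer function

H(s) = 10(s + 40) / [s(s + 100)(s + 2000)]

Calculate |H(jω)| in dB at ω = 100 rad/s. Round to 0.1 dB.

At s = jω = j100:
zero (s+40): 40 + j100 → |·| = √(40²+100²) = √11600 ≈ 107.7, ∠ = arctan(100/40) ≈ 68.20°
pole (s+100): 100 + j100 → |·| = √(100²+100²) = √20000 ≈ 141.42, ∠ = arctan(100/100) ≈ 45.00°
pole (s+2000): 2000 + j100 → |·| = √(2000²+100²) = √4010000 ≈ 2002.5, ∠ = arctan(100/2000) ≈ 2.86°
pole at origin: |s| = 100, ∠ = 90.00° (in denominator)
|H| = 10 · 107.7 / 2.8319e+07 ≈ 3.8031e-05
Gain = 20 log₁₀(3.8031e-05) ≈ -88.40 dB

-88.4 dB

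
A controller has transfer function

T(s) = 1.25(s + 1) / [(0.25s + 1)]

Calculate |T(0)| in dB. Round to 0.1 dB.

1.9 dB

T(0) = 1.25 · 1 / 1 = 1.25
20 log₁₀(1.25) ≈ 1.94 dB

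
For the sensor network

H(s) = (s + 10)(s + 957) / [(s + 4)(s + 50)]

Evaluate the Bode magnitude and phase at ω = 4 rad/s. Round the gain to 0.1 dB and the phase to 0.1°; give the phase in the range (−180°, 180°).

31.2 dB, -27.5°

At s = jω = j4:
zero (s+10): 10 + j4 → |·| = √(10²+4²) = √116 ≈ 10.77, ∠ = arctan(4/10) ≈ 21.80°
zero (s+957): 957 + j4 → |·| = √(957²+4²) = √915865 ≈ 957.01, ∠ = arctan(4/957) ≈ 0.24°
pole (s+4): 4 + j4 → |·| = √(4²+4²) = √32 ≈ 5.6569, ∠ = arctan(4/4) ≈ 45.00°
pole (s+50): 50 + j4 → |·| = √(50²+4²) = √2516 ≈ 50.16, ∠ = arctan(4/50) ≈ 4.57°
|H| = 1 · 10307 / 283.75 ≈ 36.324
Gain = 20 log₁₀(36.324) ≈ 31.20 dB
∠H = 22.04° − 49.57° = -27.53°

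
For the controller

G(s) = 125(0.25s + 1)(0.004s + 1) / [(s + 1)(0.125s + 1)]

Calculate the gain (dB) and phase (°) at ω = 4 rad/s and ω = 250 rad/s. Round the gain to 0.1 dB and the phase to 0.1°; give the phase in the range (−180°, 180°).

At ω = 4 rad/s:
zero (1 + j4·0.25) = 1 + j1 → |·| ≈ 1.4142, ∠ ≈ 45.00°
zero (1 + j4·0.004) = 1 + j0.016 → |·| ≈ 1.0001, ∠ ≈ 0.92°
pole (1 + j4·1) = 1 + j4 → |·| ≈ 4.1231, ∠ ≈ 75.96°
pole (1 + j4·0.125) = 1 + j0.5 → |·| ≈ 1.118, ∠ ≈ 26.57°
|G| = 125 · 1.4142 · 1.0001 / (4.1231 · 1.118) ≈ 38.353
Gain = 20 log₁₀(38.353) ≈ 31.68 dB
∠G = (45.00° + 0.92°) − (75.96° + 26.57°) = -56.61°

At ω = 250 rad/s:
zero (1 + j250·0.25) = 1 + j62.5 → |·| ≈ 62.508, ∠ ≈ 89.08°
zero (1 + j250·0.004) = 1 + j1 → |·| ≈ 1.4142, ∠ ≈ 45.00°
pole (1 + j250·1) = 1 + j250 → |·| ≈ 250, ∠ ≈ 89.77°
pole (1 + j250·0.125) = 1 + j31.25 → |·| ≈ 31.266, ∠ ≈ 88.17°
|G| = 125 · 62.508 · 1.4142 / (250 · 31.266) ≈ 1.4137
Gain = 20 log₁₀(1.4137) ≈ 3.01 dB
∠G = (89.08° + 45.00°) − (89.77° + 88.17°) = -43.86°

ω = 4: 31.7 dB, -56.6°; ω = 250: 3.0 dB, -43.9°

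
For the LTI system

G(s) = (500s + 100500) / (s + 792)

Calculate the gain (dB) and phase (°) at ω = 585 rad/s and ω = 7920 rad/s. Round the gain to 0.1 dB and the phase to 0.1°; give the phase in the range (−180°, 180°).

Substitute s = j585:
Numerator: 500(j585) + 100500 = 100500 + j292500
Denominator: (j585) + 792 = 792 + j585
|N| = √(100500² + 292500²) ≈ 3.0928e+05, ∠N ≈ 71.04°
|D| = √(792² + 585²) ≈ 984.63, ∠D ≈ 36.45°
|G| = 3.0928e+05 / 984.63 ≈ 314.11
Gain = 20 log₁₀(314.11) ≈ 49.94 dB
∠G = 71.04° − 36.45° = 34.59°

Substitute s = j7920:
Numerator: 500(j7920) + 100500 = 100500 + j3960000
Denominator: (j7920) + 792 = 792 + j7920
|N| = √(100500² + 3960000²) ≈ 3.9613e+06, ∠N ≈ 88.55°
|D| = √(792² + 7920²) ≈ 7959.5, ∠D ≈ 84.29°
|G| = 3.9613e+06 / 7959.5 ≈ 497.68
Gain = 20 log₁₀(497.68) ≈ 53.94 dB
∠G = 88.55° − 84.29° = 4.26°

ω = 585: 49.9 dB, 34.6°; ω = 7920: 53.9 dB, 4.3°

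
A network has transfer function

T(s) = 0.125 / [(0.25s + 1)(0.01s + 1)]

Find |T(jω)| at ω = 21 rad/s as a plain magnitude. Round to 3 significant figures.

0.0229

At ω = 21 rad/s:
pole (1 + j21·0.25) = 1 + j5.25 → |·| ≈ 5.3444, ∠ ≈ 79.22°
pole (1 + j21·0.01) = 1 + j0.21 → |·| ≈ 1.0218, ∠ ≈ 11.86°
|T| = 0.125 · 1 / (5.3444 · 1.0218) ≈ 0.02289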